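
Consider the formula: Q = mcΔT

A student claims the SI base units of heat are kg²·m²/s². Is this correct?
Units of each symbol in Q = mcΔT:
  m (mass): kg
  c (specific heat capacity, in J/(kg·K)): m²/(s²·K)
  ΔT (temperature change): K

Multiplying the contributions: [kg] · [m²/(s²·K)] · [K]
Adding exponents of each base unit: kg: 1, m: 2, s: -2
SI base units of heat: kg·m²/s²

The claimed units kg²·m²/s² (exponents kg: 2, m: 2, s: -2) do not match the derived units kg·m²/s² (exponents kg: 1, m: 2, s: -2), so the claim is incorrect.

Answer: No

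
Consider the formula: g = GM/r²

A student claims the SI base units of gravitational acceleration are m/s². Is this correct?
Units of each symbol in g = GM/r²:
  G (gravitational constant): m³/(kg·s²)
  M (mass): kg
  r (distance): m  → to the power 2 in the denominator, contributes 1/m²

Multiplying the contributions: [m³/(kg·s²)] · [kg] · [1/m²]
Adding exponents of each base unit: m: 1, s: -2
SI base units of gravitational acceleration: m/s²

The claimed units m/s² match the derived units, so the claim is correct.

Answer: Yes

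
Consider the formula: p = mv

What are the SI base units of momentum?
Units of each symbol in p = mv:
  m (mass): kg
  v (velocity): m/s

Multiplying the contributions: [kg] · [m/s]
Adding exponents of each base unit: kg: 1, m: 1, s: -1
SI base units of momentum: kg·m/s

Answer: kg·m/s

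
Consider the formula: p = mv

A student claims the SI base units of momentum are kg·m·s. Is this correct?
Units of each symbol in p = mv:
  m (mass): kg
  v (velocity): m/s

Multiplying the contributions: [kg] · [m/s]
Adding exponents of each base unit: kg: 1, m: 1, s: -1
SI base units of momentum: kg·m/s

The claimed units kg·m·s (exponents kg: 1, m: 1, s: 1) do not match the derived units kg·m/s (exponents kg: 1, m: 1, s: -1), so the claim is incorrect.

Answer: No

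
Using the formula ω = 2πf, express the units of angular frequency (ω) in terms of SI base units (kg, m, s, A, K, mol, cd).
Units of each symbol in ω = 2πf:
  f (frequency): 1/s
  The factor 2π is dimensionless.

Multiplying the contributions: [1/s]
Adding exponents of each base unit: s: -1
SI base units of angular frequency: 1/s

Answer: 1/s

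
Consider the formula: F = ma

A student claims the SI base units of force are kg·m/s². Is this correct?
Units of each symbol in F = ma:
  m (mass): kg
  a (acceleration): m/s²

Multiplying the contributions: [kg] · [m/s²]
Adding exponents of each base unit: kg: 1, m: 1, s: -2
SI base units of force: kg·m/s²

The claimed units kg·m/s² match the derived units, so the claim is correct.

Answer: Yes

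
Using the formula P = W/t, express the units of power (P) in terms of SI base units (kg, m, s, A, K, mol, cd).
Units of each symbol in P = W/t:
  W (work): kg·m²/s²
  t (time): s  → in the denominator, contributes 1/s

Multiplying the contributions: [kg·m²/s²] · [1/s]
Adding exponents of each base unit: kg: 1, m: 2, s: -3
SI base units of power: kg·m²/s³

Answer: kg·m²/s³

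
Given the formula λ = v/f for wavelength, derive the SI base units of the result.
Units of each symbol in λ = v/f:
  v (wave speed): m/s
  f (frequency): 1/s  → in the denominator, contributes s

Multiplying the contributions: [m/s] · [s]
Adding exponents of each base unit: m: 1
SI base units of wavelength: m

Answer: m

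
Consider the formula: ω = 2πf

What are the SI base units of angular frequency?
Units of each symbol in ω = 2πf:
  f (frequency): 1/s
  The factor 2π is dimensionless.

Multiplying the contributions: [1/s]
Adding exponents of each base unit: s: -1
SI base units of angular frequency: 1/s

Answer: 1/s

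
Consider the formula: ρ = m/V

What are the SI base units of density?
Units of each symbol in ρ = m/V:
  m (mass): kg
  V (volume): m³  → in the denominator, contributes 1/m³

Multiplying the contributions: [kg] · [1/m³]
Adding exponents of each base unit: kg: 1, m: -3
SI base units of density: kg/m³

Answer: kg/m³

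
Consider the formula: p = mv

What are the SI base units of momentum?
Units of each symbol in p = mv:
  m (mass): kg
  v (velocity): m/s

Multiplying the contributions: [kg] · [m/s]
Adding exponents of each base unit: kg: 1, m: 1, s: -1
SI base units of momentum: kg·m/s

Answer: kg·m/s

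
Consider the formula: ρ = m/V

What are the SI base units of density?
Units of each symbol in ρ = m/V:
  m (mass): kg
  V (volume): m³  → in the denominator, contributes 1/m³

Multiplying the contributions: [kg] · [1/m³]
Adding exponents of each base unit: kg: 1, m: -3
SI base units of density: kg/m³

Answer: kg/m³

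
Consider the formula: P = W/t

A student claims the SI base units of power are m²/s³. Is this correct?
Units of each symbol in P = W/t:
  W (work): kg·m²/s²
  t (time): s  → in the denominator, contributes 1/s

Multiplying the contributions: [kg·m²/s²] · [1/s]
Adding exponents of each base unit: kg: 1, m: 2, s: -3
SI base units of power: kg·m²/s³

The claimed units m²/s³ (exponents m: 2, s: -3) do not match the derived units kg·m²/s³ (exponents kg: 1, m: 2, s: -3), so the claim is incorrect.

Answer: No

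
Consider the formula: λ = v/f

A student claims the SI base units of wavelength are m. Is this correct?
Units of each symbol in λ = v/f:
  v (wave speed): m/s
  f (frequency): 1/s  → in the denominator, contributes s

Multiplying the contributions: [m/s] · [s]
Adding exponents of each base unit: m: 1
SI base units of wavelength: m

The claimed units m match the derived units, so the claim is correct.

Answer: Yes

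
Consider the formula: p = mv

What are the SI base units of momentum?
Units of each symbol in p = mv:
  m (mass): kg
  v (velocity): m/s

Multiplying the contributions: [kg] · [m/s]
Adding exponents of each base unit: kg: 1, m: 1, s: -1
SI base units of momentum: kg·m/s

Answer: kg·m/s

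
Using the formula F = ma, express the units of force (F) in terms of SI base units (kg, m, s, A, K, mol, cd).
Units of each symbol in F = ma:
  m (mass): kg
  a (acceleration): m/s²

Multiplying the contributions: [kg] · [m/s²]
Adding exponents of each base unit: kg: 1, m: 1, s: -2
SI base units of force: kg·m/s²

Answer: kg·m/s²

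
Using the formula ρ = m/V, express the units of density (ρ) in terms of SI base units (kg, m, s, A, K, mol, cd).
Units of each symbol in ρ = m/V:
  m (mass): kg
  V (volume): m³  → in the denominator, contributes 1/m³

Multiplying the contributions: [kg] · [1/m³]
Adding exponents of each base unit: kg: 1, m: -3
SI base units of density: kg/m³

Answer: kg/m³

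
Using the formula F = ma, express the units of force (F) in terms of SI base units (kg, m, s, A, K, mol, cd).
Units of each symbol in F = ma:
  m (mass): kg
  a (acceleration): m/s²

Multiplying the contributions: [kg] · [m/s²]
Adding exponents of each base unit: kg: 1, m: 1, s: -2
SI base units of force: kg·m/s²

Answer: kg·m/s²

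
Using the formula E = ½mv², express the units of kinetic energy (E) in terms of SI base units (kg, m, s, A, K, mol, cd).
Units of each symbol in E = ½mv²:
  m (mass): kg
  v (speed): m/s  → to the power 2, contributes m²/s²
  The factor ½ is dimensionless.

Multiplying the contributions: [kg] · [m²/s²]
Adding exponents of each base unit: kg: 1, m: 2, s: -2
SI base units of kinetic energy: kg·m²/s²

Answer: kg·m²/s²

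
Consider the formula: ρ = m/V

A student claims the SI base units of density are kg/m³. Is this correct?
Units of each symbol in ρ = m/V:
  m (mass): kg
  V (volume): m³  → in the denominator, contributes 1/m³

Multiplying the contributions: [kg] · [1/m³]
Adding exponents of each base unit: kg: 1, m: -3
SI base units of density: kg/m³

The claimed units kg/m³ match the derived units, so the claim is correct.

Answer: Yes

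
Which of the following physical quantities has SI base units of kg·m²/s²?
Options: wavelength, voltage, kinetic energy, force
Checking the SI base units of each option:
  wavelength (λ = v/f): m  ✗
  voltage (V = IR): kg·m²/(s³·A)  ✗
  kinetic energy (E = ½mv²): kg·m²/s²  ✓ matches
  force (F = ma): kg·m/s²  ✗

Only kinetic energy has units kg·m²/s².

Answer: kinetic energy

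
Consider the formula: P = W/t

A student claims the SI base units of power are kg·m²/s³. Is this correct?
Units of each symbol in P = W/t:
  W (work): kg·m²/s²
  t (time): s  → in the denominator, contributes 1/s

Multiplying the contributions: [kg·m²/s²] · [1/s]
Adding exponents of each base unit: kg: 1, m: 2, s: -3
SI base units of power: kg·m²/s³

The claimed units kg·m²/s³ match the derived units, so the claim is correct.

Answer: Yes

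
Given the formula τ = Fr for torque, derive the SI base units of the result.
Units of each symbol in τ = Fr:
  F (force): kg·m/s²
  r (lever arm): m

Multiplying the contributions: [kg·m/s²] · [m]
Adding exponents of each base unit: kg: 1, m: 2, s: -2
SI base units of torque: kg·m²/s²

Answer: kg·m²/s²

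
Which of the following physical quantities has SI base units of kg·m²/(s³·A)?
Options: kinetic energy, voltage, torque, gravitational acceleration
Checking the SI base units of each option:
  kinetic energy (E = ½mv²): kg·m²/s²  ✗
  voltage (V = IR): kg·m²/(s³·A)  ✓ matches
  torque (τ = Fr): kg·m²/s²  ✗
  gravitational acceleration (g = GM/r²): m/s²  ✗

Only voltage has units kg·m²/(s³·A).

Answer: voltage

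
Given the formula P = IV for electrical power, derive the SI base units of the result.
Units of each symbol in P = IV:
  I (current): A
  V (voltage, in volts): kg·m²/(s³·A)

Multiplying the contributions: [A] · [kg·m²/(s³·A)]
Adding exponents of each base unit: kg: 1, m: 2, s: -3
SI base units of electrical power: kg·m²/s³

Answer: kg·m²/s³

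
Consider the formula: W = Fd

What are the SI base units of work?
Units of each symbol in W = Fd:
  F (force): kg·m/s²
  d (displacement): m

Multiplying the contributions: [kg·m/s²] · [m]
Adding exponents of each base unit: kg: 1, m: 2, s: -2
SI base units of work: kg·m²/s²

Answer: kg·m²/s²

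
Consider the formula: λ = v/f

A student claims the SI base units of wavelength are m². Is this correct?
Units of each symbol in λ = v/f:
  v (wave speed): m/s
  f (frequency): 1/s  → in the denominator, contributes s

Multiplying the contributions: [m/s] · [s]
Adding exponents of each base unit: m: 1
SI base units of wavelength: m

The claimed units m² (exponents m: 2) do not match the derived units m (exponents m: 1), so the claim is incorrect.

Answer: No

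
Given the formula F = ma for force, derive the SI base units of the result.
Units of each symbol in F = ma:
  m (mass): kg
  a (acceleration): m/s²

Multiplying the contributions: [kg] · [m/s²]
Adding exponents of each base unit: kg: 1, m: 1, s: -2
SI base units of force: kg·m/s²

Answer: kg·m/s²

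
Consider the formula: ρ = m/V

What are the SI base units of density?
Units of each symbol in ρ = m/V:
  m (mass): kg
  V (volume): m³  → in the denominator, contributes 1/m³

Multiplying the contributions: [kg] · [1/m³]
Adding exponents of each base unit: kg: 1, m: -3
SI base units of density: kg/m³

Answer: kg/m³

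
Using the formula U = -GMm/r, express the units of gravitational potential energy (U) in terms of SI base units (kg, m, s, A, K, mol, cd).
Units of each symbol in U = -GMm/r:
  G (gravitational constant): m³/(kg·s²)
  M (mass): kg
  m (mass): kg
  r (distance): m  → in the denominator, contributes 1/m
  The minus sign does not affect the units.

Multiplying the contributions: [m³/(kg·s²)] · [kg] · [kg] · [1/m]
Adding exponents of each base unit: kg: 1, m: 2, s: -2
SI base units of gravitational potential energy: kg·m²/s²

Answer: kg·m²/s²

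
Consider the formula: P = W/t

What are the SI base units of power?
Units of each symbol in P = W/t:
  W (work): kg·m²/s²
  t (time): s  → in the denominator, contributes 1/s

Multiplying the contributions: [kg·m²/s²] · [1/s]
Adding exponents of each base unit: kg: 1, m: 2, s: -3
SI base units of power: kg·m²/s³

Answer: kg·m²/s³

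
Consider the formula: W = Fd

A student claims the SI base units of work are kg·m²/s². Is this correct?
Units of each symbol in W = Fd:
  F (force): kg·m/s²
  d (displacement): m

Multiplying the contributions: [kg·m/s²] · [m]
Adding exponents of each base unit: kg: 1, m: 2, s: -2
SI base units of work: kg·m²/s²

The claimed units kg·m²/s² match the derived units, so the claim is correct.

Answer: Yes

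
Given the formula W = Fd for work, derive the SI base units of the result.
Units of each symbol in W = Fd:
  F (force): kg·m/s²
  d (displacement): m

Multiplying the contributions: [kg·m/s²] · [m]
Adding exponents of each base unit: kg: 1, m: 2, s: -2
SI base units of work: kg·m²/s²

Answer: kg·m²/s²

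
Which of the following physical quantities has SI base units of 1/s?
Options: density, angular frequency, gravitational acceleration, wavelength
Checking the SI base units of each option:
  density (ρ = m/V): kg/m³  ✗
  angular frequency (ω = 2πf): 1/s  ✓ matches
  gravitational acceleration (g = GM/r²): m/s²  ✗
  wavelength (λ = v/f): m  ✗

Only angular frequency has units 1/s.

Answer: angular frequency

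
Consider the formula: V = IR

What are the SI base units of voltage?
Units of each symbol in V = IR:
  I (current): A
  R (resistance, in ohms): kg·m²/(s³·A²)

Multiplying the contributions: [A] · [kg·m²/(s³·A²)]
Adding exponents of each base unit: kg: 1, m: 2, s: -3, A: -1
SI base units of voltage: kg·m²/(s³·A)

Answer: kg·m²/(s³·A)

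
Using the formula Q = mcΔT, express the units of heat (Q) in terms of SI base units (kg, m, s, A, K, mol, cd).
Units of each symbol in Q = mcΔT:
  m (mass): kg
  c (specific heat capacity, in J/(kg·K)): m²/(s²·K)
  ΔT (temperature change): K

Multiplying the contributions: [kg] · [m²/(s²·K)] · [K]
Adding exponents of each base unit: kg: 1, m: 2, s: -2
SI base units of heat: kg·m²/s²

Answer: kg·m²/s²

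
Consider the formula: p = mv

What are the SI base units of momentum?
Units of each symbol in p = mv:
  m (mass): kg
  v (velocity): m/s

Multiplying the contributions: [kg] · [m/s]
Adding exponents of each base unit: kg: 1, m: 1, s: -1
SI base units of momentum: kg·m/s

Answer: kg·m/s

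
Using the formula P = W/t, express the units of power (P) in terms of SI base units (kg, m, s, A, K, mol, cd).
Units of each symbol in P = W/t:
  W (work): kg·m²/s²
  t (time): s  → in the denominator, contributes 1/s

Multiplying the contributions: [kg·m²/s²] · [1/s]
Adding exponents of each base unit: kg: 1, m: 2, s: -3
SI base units of power: kg·m²/s³

Answer: kg·m²/s³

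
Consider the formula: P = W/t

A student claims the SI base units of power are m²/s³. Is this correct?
Units of each symbol in P = W/t:
  W (work): kg·m²/s²
  t (time): s  → in the denominator, contributes 1/s

Multiplying the contributions: [kg·m²/s²] · [1/s]
Adding exponents of each base unit: kg: 1, m: 2, s: -3
SI base units of power: kg·m²/s³

The claimed units m²/s³ (exponents m: 2, s: -3) do not match the derived units kg·m²/s³ (exponents kg: 1, m: 2, s: -3), so the claim is incorrect.

Answer: No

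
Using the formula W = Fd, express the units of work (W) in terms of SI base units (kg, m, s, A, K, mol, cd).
Units of each symbol in W = Fd:
  F (force): kg·m/s²
  d (displacement): m

Multiplying the contributions: [kg·m/s²] · [m]
Adding exponents of each base unit: kg: 1, m: 2, s: -2
SI base units of work: kg·m²/s²

Answer: kg·m²/s²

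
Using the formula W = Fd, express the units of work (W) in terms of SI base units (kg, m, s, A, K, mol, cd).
Units of each symbol in W = Fd:
  F (force): kg·m/s²
  d (displacement): m

Multiplying the contributions: [kg·m/s²] · [m]
Adding exponents of each base unit: kg: 1, m: 2, s: -2
SI base units of work: kg·m²/s²

Answer: kg·m²/s²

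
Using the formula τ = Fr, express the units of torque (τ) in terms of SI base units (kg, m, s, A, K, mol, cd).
Units of each symbol in τ = Fr:
  F (force): kg·m/s²
  r (lever arm): m

Multiplying the contributions: [kg·m/s²] · [m]
Adding exponents of each base unit: kg: 1, m: 2, s: -2
SI base units of torque: kg·m²/s²

Answer: kg·m²/s²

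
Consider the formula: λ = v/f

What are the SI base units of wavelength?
Units of each symbol in λ = v/f:
  v (wave speed): m/s
  f (frequency): 1/s  → in the denominator, contributes s

Multiplying the contributions: [m/s] · [s]
Adding exponents of each base unit: m: 1
SI base units of wavelength: m

Answer: m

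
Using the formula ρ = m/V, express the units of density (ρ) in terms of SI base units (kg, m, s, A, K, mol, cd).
Units of each symbol in ρ = m/V:
  m (mass): kg
  V (volume): m³  → in the denominator, contributes 1/m³

Multiplying the contributions: [kg] · [1/m³]
Adding exponents of each base unit: kg: 1, m: -3
SI base units of density: kg/m³

Answer: kg/m³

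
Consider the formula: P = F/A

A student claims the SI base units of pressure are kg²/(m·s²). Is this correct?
Units of each symbol in P = F/A:
  F (force): kg·m/s²
  A (area): m²  → in the denominator, contributes 1/m²

Multiplying the contributions: [kg·m/s²] · [1/m²]
Adding exponents of each base unit: kg: 1, m: -1, s: -2
SI base units of pressure: kg/(m·s²)

The claimed units kg²/(m·s²) (exponents kg: 2, m: -1, s: -2) do not match the derived units kg/(m·s²) (exponents kg: 1, m: -1, s: -2), so the claim is incorrect.

Answer: No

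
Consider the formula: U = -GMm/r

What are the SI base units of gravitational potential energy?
Units of each symbol in U = -GMm/r:
  G (gravitational constant): m³/(kg·s²)
  M (mass): kg
  m (mass): kg
  r (distance): m  → in the denominator, contributes 1/m
  The minus sign does not affect the units.

Multiplying the contributions: [m³/(kg·s²)] · [kg] · [kg] · [1/m]
Adding exponents of each base unit: kg: 1, m: 2, s: -2
SI base units of gravitational potential energy: kg·m²/s²

Answer: kg·m²/s²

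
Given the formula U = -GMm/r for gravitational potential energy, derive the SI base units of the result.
Units of each symbol in U = -GMm/r:
  G (gravitational constant): m³/(kg·s²)
  M (mass): kg
  m (mass): kg
  r (distance): m  → in the denominator, contributes 1/m
  The minus sign does not affect the units.

Multiplying the contributions: [m³/(kg·s²)] · [kg] · [kg] · [1/m]
Adding exponents of each base unit: kg: 1, m: 2, s: -2
SI base units of gravitational potential energy: kg·m²/s²

Answer: kg·m²/s²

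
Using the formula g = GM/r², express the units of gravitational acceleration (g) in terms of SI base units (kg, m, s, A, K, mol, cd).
Units of each symbol in g = GM/r²:
  G (gravitational constant): m³/(kg·s²)
  M (mass): kg
  r (distance): m  → to the power 2 in the denominator, contributes 1/m²

Multiplying the contributions: [m³/(kg·s²)] · [kg] · [1/m²]
Adding exponents of each base unit: m: 1, s: -2
SI base units of gravitational acceleration: m/s²

Answer: m/s²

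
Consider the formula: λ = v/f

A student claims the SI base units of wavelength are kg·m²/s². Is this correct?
Units of each symbol in λ = v/f:
  v (wave speed): m/s
  f (frequency): 1/s  → in the denominator, contributes s

Multiplying the contributions: [m/s] · [s]
Adding exponents of each base unit: m: 1
SI base units of wavelength: m

The claimed units kg·m²/s² (exponents kg: 1, m: 2, s: -2) do not match the derived units m (exponents m: 1), so the claim is incorrect.

Answer: No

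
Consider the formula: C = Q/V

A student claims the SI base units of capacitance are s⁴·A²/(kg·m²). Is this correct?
Units of each symbol in C = Q/V:
  Q (charge, in coulombs): s·A
  V (voltage, in volts): kg·m²/(s³·A)  → in the denominator, contributes s³·A/(kg·m²)

Multiplying the contributions: [s·A] · [s³·A/(kg·m²)]
Adding exponents of each base unit: kg: -1, m: -2, s: 4, A: 2
SI base units of capacitance: s⁴·A²/(kg·m²)

The claimed units s⁴·A²/(kg·m²) match the derived units, so the claim is correct.

Answer: Yes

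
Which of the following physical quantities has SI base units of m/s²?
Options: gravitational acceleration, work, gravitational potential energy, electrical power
Checking the SI base units of each option:
  gravitational acceleration (g = GM/r²): m/s²  ✓ matches
  work (W = Fd): kg·m²/s²  ✗
  gravitational potential energy (U = -GMm/r): kg·m²/s²  ✗
  electrical power (P = IV): kg·m²/s³  ✗

Only gravitational acceleration has units m/s².

Answer: gravitational acceleration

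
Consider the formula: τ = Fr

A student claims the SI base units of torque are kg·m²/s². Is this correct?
Units of each symbol in τ = Fr:
  F (force): kg·m/s²
  r (lever arm): m

Multiplying the contributions: [kg·m/s²] · [m]
Adding exponents of each base unit: kg: 1, m: 2, s: -2
SI base units of torque: kg·m²/s²

The claimed units kg·m²/s² match the derived units, so the claim is correct.

Answer: Yes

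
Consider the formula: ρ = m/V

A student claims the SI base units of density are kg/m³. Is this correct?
Units of each symbol in ρ = m/V:
  m (mass): kg
  V (volume): m³  → in the denominator, contributes 1/m³

Multiplying the contributions: [kg] · [1/m³]
Adding exponents of each base unit: kg: 1, m: -3
SI base units of density: kg/m³

The claimed units kg/m³ match the derived units, so the claim is correct.

Answer: Yes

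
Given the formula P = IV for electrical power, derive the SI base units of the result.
Units of each symbol in P = IV:
  I (current): A
  V (voltage, in volts): kg·m²/(s³·A)

Multiplying the contributions: [A] · [kg·m²/(s³·A)]
Adding exponents of each base unit: kg: 1, m: 2, s: -3
SI base units of electrical power: kg·m²/s³

Answer: kg·m²/s³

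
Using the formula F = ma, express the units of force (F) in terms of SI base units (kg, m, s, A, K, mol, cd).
Units of each symbol in F = ma:
  m (mass): kg
  a (acceleration): m/s²

Multiplying the contributions: [kg] · [m/s²]
Adding exponents of each base unit: kg: 1, m: 1, s: -2
SI base units of force: kg·m/s²

Answer: kg·m/s²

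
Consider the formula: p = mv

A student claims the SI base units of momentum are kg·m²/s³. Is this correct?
Units of each symbol in p = mv:
  m (mass): kg
  v (velocity): m/s

Multiplying the contributions: [kg] · [m/s]
Adding exponents of each base unit: kg: 1, m: 1, s: -1
SI base units of momentum: kg·m/s

The claimed units kg·m²/s³ (exponents kg: 1, m: 2, s: -3) do not match the derived units kg·m/s (exponents kg: 1, m: 1, s: -1), so the claim is incorrect.

Answer: No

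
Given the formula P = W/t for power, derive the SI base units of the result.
Units of each symbol in P = W/t:
  W (work): kg·m²/s²
  t (time): s  → in the denominator, contributes 1/s

Multiplying the contributions: [kg·m²/s²] · [1/s]
Adding exponents of each base unit: kg: 1, m: 2, s: -3
SI base units of power: kg·m²/s³

Answer: kg·m²/s³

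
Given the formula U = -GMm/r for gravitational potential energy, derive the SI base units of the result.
Units of each symbol in U = -GMm/r:
  G (gravitational constant): m³/(kg·s²)
  M (mass): kg
  m (mass): kg
  r (distance): m  → in the denominator, contributes 1/m
  The minus sign does not affect the units.

Multiplying the contributions: [m³/(kg·s²)] · [kg] · [kg] · [1/m]
Adding exponents of each base unit: kg: 1, m: 2, s: -2
SI base units of gravitational potential energy: kg·m²/s²

Answer: kg·m²/s²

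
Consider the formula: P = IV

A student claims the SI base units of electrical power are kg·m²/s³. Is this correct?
Units of each symbol in P = IV:
  I (current): A
  V (voltage, in volts): kg·m²/(s³·A)

Multiplying the contributions: [A] · [kg·m²/(s³·A)]
Adding exponents of each base unit: kg: 1, m: 2, s: -3
SI base units of electrical power: kg·m²/s³

The claimed units kg·m²/s³ match the derived units, so the claim is correct.

Answer: Yes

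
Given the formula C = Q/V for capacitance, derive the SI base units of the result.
Units of each symbol in C = Q/V:
  Q (charge, in coulombs): s·A
  V (voltage, in volts): kg·m²/(s³·A)  → in the denominator, contributes s³·A/(kg·m²)

Multiplying the contributions: [s·A] · [s³·A/(kg·m²)]
Adding exponents of each base unit: kg: -1, m: -2, s: 4, A: 2
SI base units of capacitance: s⁴·A²/(kg·m²)

Answer: s⁴·A²/(kg·m²)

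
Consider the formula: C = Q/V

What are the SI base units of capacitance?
Units of each symbol in C = Q/V:
  Q (charge, in coulombs): s·A
  V (voltage, in volts): kg·m²/(s³·A)  → in the denominator, contributes s³·A/(kg·m²)

Multiplying the contributions: [s·A] · [s³·A/(kg·m²)]
Adding exponents of each base unit: kg: -1, m: -2, s: 4, A: 2
SI base units of capacitance: s⁴·A²/(kg·m²)

Answer: s⁴·A²/(kg·m²)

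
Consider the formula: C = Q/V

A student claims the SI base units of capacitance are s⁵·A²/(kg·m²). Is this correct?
Units of each symbol in C = Q/V:
  Q (charge, in coulombs): s·A
  V (voltage, in volts): kg·m²/(s³·A)  → in the denominator, contributes s³·A/(kg·m²)

Multiplying the contributions: [s·A] · [s³·A/(kg·m²)]
Adding exponents of each base unit: kg: -1, m: -2, s: 4, A: 2
SI base units of capacitance: s⁴·A²/(kg·m²)

The claimed units s⁵·A²/(kg·m²) (exponents kg: -1, m: -2, s: 5, A: 2) do not match the derived units s⁴·A²/(kg·m²) (exponents kg: -1, m: -2, s: 4, A: 2), so the claim is incorrect.

Answer: No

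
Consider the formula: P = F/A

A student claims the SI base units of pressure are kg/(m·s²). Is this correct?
Units of each symbol in P = F/A:
  F (force): kg·m/s²
  A (area): m²  → in the denominator, contributes 1/m²

Multiplying the contributions: [kg·m/s²] · [1/m²]
Adding exponents of each base unit: kg: 1, m: -1, s: -2
SI base units of pressure: kg/(m·s²)

The claimed units kg/(m·s²) match the derived units, so the claim is correct.

Answer: Yes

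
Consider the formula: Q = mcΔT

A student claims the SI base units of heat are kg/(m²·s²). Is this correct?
Units of each symbol in Q = mcΔT:
  m (mass): kg
  c (specific heat capacity, in J/(kg·K)): m²/(s²·K)
  ΔT (temperature change): K

Multiplying the contributions: [kg] · [m²/(s²·K)] · [K]
Adding exponents of each base unit: kg: 1, m: 2, s: -2
SI base units of heat: kg·m²/s²

The claimed units kg/(m²·s²) (exponents kg: 1, m: -2, s: -2) do not match the derived units kg·m²/s² (exponents kg: 1, m: 2, s: -2), so the claim is incorrect.

Answer: No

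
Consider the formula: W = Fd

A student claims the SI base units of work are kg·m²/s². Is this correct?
Units of each symbol in W = Fd:
  F (force): kg·m/s²
  d (displacement): m

Multiplying the contributions: [kg·m/s²] · [m]
Adding exponents of each base unit: kg: 1, m: 2, s: -2
SI base units of work: kg·m²/s²

The claimed units kg·m²/s² match the derived units, so the claim is correct.

Answer: Yes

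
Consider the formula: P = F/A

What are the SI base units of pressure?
Units of each symbol in P = F/A:
  F (force): kg·m/s²
  A (area): m²  → in the denominator, contributes 1/m²

Multiplying the contributions: [kg·m/s²] · [1/m²]
Adding exponents of each base unit: kg: 1, m: -1, s: -2
SI base units of pressure: kg/(m·s²)

Answer: kg/(m·s²)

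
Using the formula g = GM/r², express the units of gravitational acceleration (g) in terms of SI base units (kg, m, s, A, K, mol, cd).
Units of each symbol in g = GM/r²:
  G (gravitational constant): m³/(kg·s²)
  M (mass): kg
  r (distance): m  → to the power 2 in the denominator, contributes 1/m²

Multiplying the contributions: [m³/(kg·s²)] · [kg] · [1/m²]
Adding exponents of each base unit: m: 1, s: -2
SI base units of gravitational acceleration: m/s²

Answer: m/s²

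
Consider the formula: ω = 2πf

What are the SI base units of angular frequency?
Units of each symbol in ω = 2πf:
  f (frequency): 1/s
  The factor 2π is dimensionless.

Multiplying the contributions: [1/s]
Adding exponents of each base unit: s: -1
SI base units of angular frequency: 1/s

Answer: 1/s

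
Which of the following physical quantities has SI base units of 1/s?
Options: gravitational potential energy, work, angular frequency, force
Checking the SI base units of each option:
  gravitational potential energy (U = -GMm/r): kg·m²/s²  ✗
  work (W = Fd): kg·m²/s²  ✗
  angular frequency (ω = 2πf): 1/s  ✓ matches
  force (F = ma): kg·m/s²  ✗

Only angular frequency has units 1/s.

Answer: angular frequency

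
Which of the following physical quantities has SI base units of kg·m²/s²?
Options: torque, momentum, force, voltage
Checking the SI base units of each option:
  torque (τ = Fr): kg·m²/s²  ✓ matches
  momentum (p = mv): kg·m/s  ✗
  force (F = ma): kg·m/s²  ✗
  voltage (V = IR): kg·m²/(s³·A)  ✗

Only torque has units kg·m²/s².

Answer: torque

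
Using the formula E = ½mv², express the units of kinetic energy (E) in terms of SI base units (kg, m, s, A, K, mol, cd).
Units of each symbol in E = ½mv²:
  m (mass): kg
  v (speed): m/s  → to the power 2, contributes m²/s²
  The factor ½ is dimensionless.

Multiplying the contributions: [kg] · [m²/s²]
Adding exponents of each base unit: kg: 1, m: 2, s: -2
SI base units of kinetic energy: kg·m²/s²

Answer: kg·m²/s²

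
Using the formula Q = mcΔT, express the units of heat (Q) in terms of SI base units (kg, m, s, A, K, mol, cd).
Units of each symbol in Q = mcΔT:
  m (mass): kg
  c (specific heat capacity, in J/(kg·K)): m²/(s²·K)
  ΔT (temperature change): K

Multiplying the contributions: [kg] · [m²/(s²·K)] · [K]
Adding exponents of each base unit: kg: 1, m: 2, s: -2
SI base units of heat: kg·m²/s²

Answer: kg·m²/s²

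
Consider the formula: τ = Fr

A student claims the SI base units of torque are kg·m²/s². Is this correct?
Units of each symbol in τ = Fr:
  F (force): kg·m/s²
  r (lever arm): m

Multiplying the contributions: [kg·m/s²] · [m]
Adding exponents of each base unit: kg: 1, m: 2, s: -2
SI base units of torque: kg·m²/s²

The claimed units kg·m²/s² match the derived units, so the claim is correct.

Answer: Yes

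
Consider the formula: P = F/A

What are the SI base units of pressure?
Units of each symbol in P = F/A:
  F (force): kg·m/s²
  A (area): m²  → in the denominator, contributes 1/m²

Multiplying the contributions: [kg·m/s²] · [1/m²]
Adding exponents of each base unit: kg: 1, m: -1, s: -2
SI base units of pressure: kg/(m·s²)

Answer: kg/(m·s²)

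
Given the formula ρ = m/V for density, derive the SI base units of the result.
Units of each symbol in ρ = m/V:
  m (mass): kg
  V (volume): m³  → in the denominator, contributes 1/m³

Multiplying the contributions: [kg] · [1/m³]
Adding exponents of each base unit: kg: 1, m: -3
SI base units of density: kg/m³

Answer: kg/m³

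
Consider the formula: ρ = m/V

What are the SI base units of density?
Units of each symbol in ρ = m/V:
  m (mass): kg
  V (volume): m³  → in the denominator, contributes 1/m³

Multiplying the contributions: [kg] · [1/m³]
Adding exponents of each base unit: kg: 1, m: -3
SI base units of density: kg/m³

Answer: kg/m³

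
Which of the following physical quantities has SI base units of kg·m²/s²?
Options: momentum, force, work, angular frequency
Checking the SI base units of each option:
  momentum (p = mv): kg·m/s  ✗
  force (F = ma): kg·m/s²  ✗
  work (W = Fd): kg·m²/s²  ✓ matches
  angular frequency (ω = 2πf): 1/s  ✗

Only work has units kg·m²/s².

Answer: work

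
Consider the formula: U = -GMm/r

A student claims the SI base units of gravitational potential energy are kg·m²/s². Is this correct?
Units of each symbol in U = -GMm/r:
  G (gravitational constant): m³/(kg·s²)
  M (mass): kg
  m (mass): kg
  r (distance): m  → in the denominator, contributes 1/m
  The minus sign does not affect the units.

Multiplying the contributions: [m³/(kg·s²)] · [kg] · [kg] · [1/m]
Adding exponents of each base unit: kg: 1, m: 2, s: -2
SI base units of gravitational potential energy: kg·m²/s²

The claimed units kg·m²/s² match the derived units, so the claim is correct.

Answer: Yes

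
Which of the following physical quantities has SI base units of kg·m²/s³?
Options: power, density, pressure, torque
Checking the SI base units of each option:
  power (P = W/t): kg·m²/s³  ✓ matches
  density (ρ = m/V): kg/m³  ✗
  pressure (P = F/A): kg/(m·s²)  ✗
  torque (τ = Fr): kg·m²/s²  ✗

Only power has units kg·m²/s³.

Answer: power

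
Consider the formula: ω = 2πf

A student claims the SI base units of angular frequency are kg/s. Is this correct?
Units of each symbol in ω = 2πf:
  f (frequency): 1/s
  The factor 2π is dimensionless.

Multiplying the contributions: [1/s]
Adding exponents of each base unit: s: -1
SI base units of angular frequency: 1/s

The claimed units kg/s (exponents kg: 1, s: -1) do not match the derived units 1/s (exponents s: -1), so the claim is incorrect.

Answer: No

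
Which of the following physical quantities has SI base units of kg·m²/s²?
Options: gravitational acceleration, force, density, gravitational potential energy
Checking the SI base units of each option:
  gravitational acceleration (g = GM/r²): m/s²  ✗
  force (F = ma): kg·m/s²  ✗
  density (ρ = m/V): kg/m³  ✗
  gravitational potential energy (U = -GMm/r): kg·m²/s²  ✓ matches

Only gravitational potential energy has units kg·m²/s².

Answer: gravitational potential energy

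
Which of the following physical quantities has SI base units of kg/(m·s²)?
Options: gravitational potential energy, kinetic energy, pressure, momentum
Checking the SI base units of each option:
  gravitational potential energy (U = -GMm/r): kg·m²/s²  ✗
  kinetic energy (E = ½mv²): kg·m²/s²  ✗
  pressure (P = F/A): kg/(m·s²)  ✓ matches
  momentum (p = mv): kg·m/s  ✗

Only pressure has units kg/(m·s²).

Answer: pressure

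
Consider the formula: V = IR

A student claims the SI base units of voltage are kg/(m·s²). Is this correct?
Units of each symbol in V = IR:
  I (current): A
  R (resistance, in ohms): kg·m²/(s³·A²)

Multiplying the contributions: [A] · [kg·m²/(s³·A²)]
Adding exponents of each base unit: kg: 1, m: 2, s: -3, A: -1
SI base units of voltage: kg·m²/(s³·A)

The claimed units kg/(m·s²) (exponents kg: 1, m: -1, s: -2) do not match the derived units kg·m²/(s³·A) (exponents kg: 1, m: 2, s: -3, A: -1), so the claim is incorrect.

Answer: No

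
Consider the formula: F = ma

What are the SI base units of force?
Units of each symbol in F = ma:
  m (mass): kg
  a (acceleration): m/s²

Multiplying the contributions: [kg] · [m/s²]
Adding exponents of each base unit: kg: 1, m: 1, s: -2
SI base units of force: kg·m/s²

Answer: kg·m/s²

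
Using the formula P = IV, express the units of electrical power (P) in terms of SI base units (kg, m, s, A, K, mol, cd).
Units of each symbol in P = IV:
  I (current): A
  V (voltage, in volts): kg·m²/(s³·A)

Multiplying the contributions: [A] · [kg·m²/(s³·A)]
Adding exponents of each base unit: kg: 1, m: 2, s: -3
SI base units of electrical power: kg·m²/s³

Answer: kg·m²/s³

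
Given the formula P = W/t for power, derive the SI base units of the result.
Units of each symbol in P = W/t:
  W (work): kg·m²/s²
  t (time): s  → in the denominator, contributes 1/s

Multiplying the contributions: [kg·m²/s²] · [1/s]
Adding exponents of each base unit: kg: 1, m: 2, s: -3
SI base units of power: kg·m²/s³

Answer: kg·m²/s³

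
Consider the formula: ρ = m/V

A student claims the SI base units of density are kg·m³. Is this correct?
Units of each symbol in ρ = m/V:
  m (mass): kg
  V (volume): m³  → in the denominator, contributes 1/m³

Multiplying the contributions: [kg] · [1/m³]
Adding exponents of each base unit: kg: 1, m: -3
SI base units of density: kg/m³

The claimed units kg·m³ (exponents kg: 1, m: 3) do not match the derived units kg/m³ (exponents kg: 1, m: -3), so the claim is incorrect.

Answer: No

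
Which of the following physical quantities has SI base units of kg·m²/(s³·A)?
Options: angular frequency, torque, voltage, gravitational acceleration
Checking the SI base units of each option:
  angular frequency (ω = 2πf): 1/s  ✗
  torque (τ = Fr): kg·m²/s²  ✗
  voltage (V = IR): kg·m²/(s³·A)  ✓ matches
  gravitational acceleration (g = GM/r²): m/s²  ✗

Only voltage has units kg·m²/(s³·A).

Answer: voltage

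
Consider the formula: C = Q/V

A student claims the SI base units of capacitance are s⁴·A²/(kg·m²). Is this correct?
Units of each symbol in C = Q/V:
  Q (charge, in coulombs): s·A
  V (voltage, in volts): kg·m²/(s³·A)  → in the denominator, contributes s³·A/(kg·m²)

Multiplying the contributions: [s·A] · [s³·A/(kg·m²)]
Adding exponents of each base unit: kg: -1, m: -2, s: 4, A: 2
SI base units of capacitance: s⁴·A²/(kg·m²)

The claimed units s⁴·A²/(kg·m²) match the derived units, so the claim is correct.

Answer: Yes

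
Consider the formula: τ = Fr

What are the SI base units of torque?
Units of each symbol in τ = Fr:
  F (force): kg·m/s²
  r (lever arm): m

Multiplying the contributions: [kg·m/s²] · [m]
Adding exponents of each base unit: kg: 1, m: 2, s: -2
SI base units of torque: kg·m²/s²

Answer: kg·m²/s²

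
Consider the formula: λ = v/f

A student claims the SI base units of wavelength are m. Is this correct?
Units of each symbol in λ = v/f:
  v (wave speed): m/s
  f (frequency): 1/s  → in the denominator, contributes s

Multiplying the contributions: [m/s] · [s]
Adding exponents of each base unit: m: 1
SI base units of wavelength: m

The claimed units m match the derived units, so the claim is correct.

Answer: Yes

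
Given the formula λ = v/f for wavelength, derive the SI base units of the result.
Units of each symbol in λ = v/f:
  v (wave speed): m/s
  f (frequency): 1/s  → in the denominator, contributes s

Multiplying the contributions: [m/s] · [s]
Adding exponents of each base unit: m: 1
SI base units of wavelength: m

Answer: m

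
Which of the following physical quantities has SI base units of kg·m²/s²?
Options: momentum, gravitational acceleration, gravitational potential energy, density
Checking the SI base units of each option:
  momentum (p = mv): kg·m/s  ✗
  gravitational acceleration (g = GM/r²): m/s²  ✗
  gravitational potential energy (U = -GMm/r): kg·m²/s²  ✓ matches
  density (ρ = m/V): kg/m³  ✗

Only gravitational potential energy has units kg·m²/s².

Answer: gravitational potential energy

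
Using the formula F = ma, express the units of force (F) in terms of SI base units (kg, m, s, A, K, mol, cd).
Units of each symbol in F = ma:
  m (mass): kg
  a (acceleration): m/s²

Multiplying the contributions: [kg] · [m/s²]
Adding exponents of each base unit: kg: 1, m: 1, s: -2
SI base units of force: kg·m/s²

Answer: kg·m/s²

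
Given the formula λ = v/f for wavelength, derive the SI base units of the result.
Units of each symbol in λ = v/f:
  v (wave speed): m/s
  f (frequency): 1/s  → in the denominator, contributes s

Multiplying the contributions: [m/s] · [s]
Adding exponents of each base unit: m: 1
SI base units of wavelength: m

Answer: m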